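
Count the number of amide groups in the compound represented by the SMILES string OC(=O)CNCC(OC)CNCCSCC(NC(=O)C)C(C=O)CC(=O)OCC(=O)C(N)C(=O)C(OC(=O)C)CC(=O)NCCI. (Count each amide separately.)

–COOH: carbonyl C bonded to –OH and C → carboxylic acid (the –OH is not a separate alcohol).
C–N–C with sp³ carbons and no adjacent C=O → amine (secondary).
pendant –OCH3: C–O–C with sp³ C, no adjacent C=O → ether.
C–N–C with sp³ carbons and no adjacent C=O → amine (secondary).
C–S–C linkage → sulfide (thioether).
pendant –NHC(=O)CH3: N bonded to a carbonyl → amide (not amine).
pendant –CHO: carbonyl C bonded to C and H → aldehyde.
–C(=O)–O–C with C on the carbonyl side → ester.
–C(=O)– with carbon on both sides → ketone.
–NH2 on an sp³ carbon with no adjacent C=O → amine.
–C(=O)– with carbon on both sides → ketone.
pendant –OC(=O)CH3: an acyloxy group → ester.
–C(=O)–N– linkage → amide (the N is not an amine).
halogen on an sp³ carbon → alkyl halide.
Amide appears at: CH(NHCOCH3), CH2CONHCH2 → 2.

2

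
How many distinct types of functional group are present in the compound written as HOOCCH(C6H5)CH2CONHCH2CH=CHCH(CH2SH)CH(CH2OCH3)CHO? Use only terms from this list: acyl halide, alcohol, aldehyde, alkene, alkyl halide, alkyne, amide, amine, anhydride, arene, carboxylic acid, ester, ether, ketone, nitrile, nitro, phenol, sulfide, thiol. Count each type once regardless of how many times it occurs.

7

Reading the structure from left to right:
  HOOC: –COOH: carbonyl C bonded to –OH and C → carboxylic acid (the –OH is not a separate alcohol).
  CH(C6H5): pendant –C6H5: benzene ring → arene.
  CH2CONHCH2: –C(=O)–N– linkage → amide (the N is not an amine).
  CH=CH: C=C double bond → alkene.
  CH(CH2SH): pendant –CH2SH → thiol.
  CH(CH2OCH3): pendant –CH2OCH3: C–O–C linkage → ether.
  CHO: terminal –CHO: carbonyl C bonded to H and C → aldehyde.
Distinct types present: aldehyde, alkene, amide, arene, carboxylic acid, ether, thiol.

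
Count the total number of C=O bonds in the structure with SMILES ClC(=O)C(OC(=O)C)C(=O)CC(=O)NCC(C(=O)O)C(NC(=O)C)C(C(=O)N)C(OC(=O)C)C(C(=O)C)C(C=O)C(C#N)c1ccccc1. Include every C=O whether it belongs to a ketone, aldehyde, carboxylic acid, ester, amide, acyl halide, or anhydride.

10

ClCO: acyl halide, 1 C=O (running total 1).
CH(OCOCH3): ester, 1 C=O (running total 2).
CO: ketone, 1 C=O (running total 3).
CH2CONHCH2: amide, 1 C=O (running total 4).
CH(COOH): carboxylic acid, 1 C=O (running total 5).
CH(NHCOCH3): amide, 1 C=O (running total 6).
CH(CONH2): amide, 1 C=O (running total 7).
CH(OCOCH3): ester, 1 C=O (running total 8).
CH(COCH3): ketone, 1 C=O (running total 9).
CH(CHO): aldehyde, 1 C=O (running total 10).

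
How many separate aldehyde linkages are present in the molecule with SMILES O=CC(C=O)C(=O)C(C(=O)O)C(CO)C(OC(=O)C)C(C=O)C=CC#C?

Working along the chain:
  OHC: terminal –CHO: carbonyl C bonded to H and C → aldehyde.
  CH(CHO): pendant –CHO: carbonyl C bonded to C and H → aldehyde.
  CO: –C(=O)– with carbon on both sides → ketone.
  CH(COOH): pendant –COOH: carbonyl C bonded to C and –OH → carboxylic acid.
  CH(CH2OH): pendant –CH2OH on an sp³ backbone C → alcohol.
  CH(OCOCH3): pendant –OC(=O)CH3: an acyloxy group → ester.
  CH(CHO): pendant –CHO: carbonyl C bonded to C and H → aldehyde.
  CH=CH: C=C double bond → alkene.
  C≡CH: C≡C triple bond → alkyne.
Aldehyde appears at: OHC, CH(CHO), CH(CHO) → 3.

3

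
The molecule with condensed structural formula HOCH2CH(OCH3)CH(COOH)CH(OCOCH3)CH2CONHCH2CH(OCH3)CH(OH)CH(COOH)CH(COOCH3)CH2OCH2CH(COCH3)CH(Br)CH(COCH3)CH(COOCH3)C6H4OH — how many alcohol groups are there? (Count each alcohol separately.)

Reading the structure from left to right:
  HOCH2: HO– on an sp³ carbon → alcohol.
  CH(OCH3): pendant –OCH3: C–O–C with sp³ C, no adjacent C=O → ether.
  CH(COOH): pendant –COOH: carbonyl C bonded to C and –OH → carboxylic acid.
  CH(OCOCH3): pendant –OC(=O)CH3: an acyloxy group → ester.
  CH2CONHCH2: –C(=O)–N– linkage → amide (the N is not an amine).
  CH(OCH3): pendant –OCH3: C–O–C with sp³ C, no adjacent C=O → ether.
  CH(OH): –OH on an sp³ carbon → alcohol (secondary).
  CH(COOH): pendant –COOH: carbonyl C bonded to C and –OH → carboxylic acid.
  CH(COOCH3): pendant –COOCH3: carbonyl C bonded to C and –OCH3 → ester.
  CH2OCH2: C–O–C with sp³ carbons on both sides and no adjacent C=O → ether.
  CH(COCH3): pendant –COCH3: carbonyl C bonded to two carbons → ketone.
  CH(Br): halogen on an sp³ carbon → alkyl halide.
  CH(COCH3): pendant –COCH3: carbonyl C bonded to two carbons → ketone.
  CH(COOCH3): pendant –COOCH3: carbonyl C bonded to C and –OCH3 → ester.
  C6H4OH: –OH attached directly to an aromatic ring → phenol (not alcohol); the ring itself is an arene.
Alcohol appears at: HOCH2, CH(OH) → 2.

2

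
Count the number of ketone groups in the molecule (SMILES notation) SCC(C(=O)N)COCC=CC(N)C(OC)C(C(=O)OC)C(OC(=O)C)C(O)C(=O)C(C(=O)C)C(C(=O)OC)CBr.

Taking each segment in turn:
  HSCH2: –SH on an sp³ carbon → thiol.
  CH(CONH2): pendant –CONH2: carbonyl C bonded to C and N → amide.
  CH2OCH2: C–O–C with sp³ carbons on both sides and no adjacent C=O → ether.
  CH=CH: C=C double bond → alkene.
  CH(NH2): –NH2 on an sp³ carbon with no adjacent C=O → amine.
  CH(OCH3): pendant –OCH3: C–O–C with sp³ C, no adjacent C=O → ether.
  CH(COOCH3): pendant –COOCH3: carbonyl C bonded to C and –OCH3 → ester.
  CH(OCOCH3): pendant –OC(=O)CH3: an acyloxy group → ester.
  CH(OH): –OH on an sp³ carbon → alcohol (secondary).
  CO: –C(=O)– with carbon on both sides → ketone.
  CH(COCH3): pendant –COCH3: carbonyl C bonded to two carbons → ketone.
  CH(COOCH3): pendant –COOCH3: carbonyl C bonded to C and –OCH3 → ester.
  CH2Br: halogen on an sp³ carbon → alkyl halide.
Ketone appears at: CO, CH(COCH3) → 2.

2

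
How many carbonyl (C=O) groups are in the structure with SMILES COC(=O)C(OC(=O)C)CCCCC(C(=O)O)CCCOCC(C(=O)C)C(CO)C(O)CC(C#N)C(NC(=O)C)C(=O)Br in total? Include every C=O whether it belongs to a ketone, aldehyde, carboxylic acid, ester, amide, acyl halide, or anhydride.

CH3OOC: ester, 1 C=O (running total 1).
CH(OCOCH3): ester, 1 C=O (running total 2).
CH(COOH): carboxylic acid, 1 C=O (running total 3).
CH(COCH3): ketone, 1 C=O (running total 4).
CH(NHCOCH3): amide, 1 C=O (running total 5).
COBr: acyl halide, 1 C=O (running total 6).

6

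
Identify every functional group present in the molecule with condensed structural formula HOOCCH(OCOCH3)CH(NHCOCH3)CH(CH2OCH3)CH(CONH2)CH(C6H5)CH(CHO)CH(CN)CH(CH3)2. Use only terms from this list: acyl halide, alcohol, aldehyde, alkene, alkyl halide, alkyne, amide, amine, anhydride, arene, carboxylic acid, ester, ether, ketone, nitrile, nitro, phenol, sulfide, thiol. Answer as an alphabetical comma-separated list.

Reading the structure from left to right:
  HOOC: –COOH: carbonyl C bonded to –OH and C → carboxylic acid (the –OH is not a separate alcohol).
  CH(OCOCH3): pendant –OC(=O)CH3: an acyloxy group → ester.
  CH(NHCOCH3): pendant –NHC(=O)CH3: N bonded to a carbonyl → amide (not amine).
  CH(CH2OCH3): pendant –CH2OCH3: C–O–C linkage → ether.
  CH(CONH2): pendant –CONH2: carbonyl C bonded to C and N → amide.
  CH(C6H5): pendant –C6H5: benzene ring → arene.
  CH(CHO): pendant –CHO: carbonyl C bonded to C and H → aldehyde.
  CH(CN): pendant –C≡N: nitrile.

aldehyde, amide, arene, carboxylic acid, ester, ether, nitrile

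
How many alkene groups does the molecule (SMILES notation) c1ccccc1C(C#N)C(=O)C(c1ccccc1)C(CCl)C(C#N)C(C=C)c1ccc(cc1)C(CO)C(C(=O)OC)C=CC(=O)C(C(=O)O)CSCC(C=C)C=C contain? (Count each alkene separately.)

Reading the structure from left to right:
  C6H5: C6H5– phenyl ring → arene.
  CH(CN): pendant –C≡N: nitrile.
  CO: –C(=O)– with carbon on both sides → ketone.
  CH(C6H5): pendant –C6H5: benzene ring → arene.
  CH(CH2Cl): pendant –CH2X: halogen on sp³ carbon → alkyl halide.
  CH(CN): pendant –C≡N: nitrile.
  CH(CH=CH2): pendant –CH=CH2: C=C double bond → alkene.
  C6H4: para-disubstituted benzene ring → arene.
  CH(CH2OH): pendant –CH2OH on an sp³ backbone C → alcohol.
  CH(COOCH3): pendant –COOCH3: carbonyl C bonded to C and –OCH3 → ester.
  CH=CH: C=C double bond → alkene.
  CO: –C(=O)– with carbon on both sides → ketone.
  CH(COOH): pendant –COOH: carbonyl C bonded to C and –OH → carboxylic acid.
  CH2SCH2: C–S–C linkage → sulfide (thioether).
  CH(CH=CH2): pendant –CH=CH2: C=C double bond → alkene.
  CH=CH2: C=C double bond → alkene.
Alkene appears at: CH(CH=CH2), CH=CH, CH(CH=CH2), CH=CH2 → 4.

4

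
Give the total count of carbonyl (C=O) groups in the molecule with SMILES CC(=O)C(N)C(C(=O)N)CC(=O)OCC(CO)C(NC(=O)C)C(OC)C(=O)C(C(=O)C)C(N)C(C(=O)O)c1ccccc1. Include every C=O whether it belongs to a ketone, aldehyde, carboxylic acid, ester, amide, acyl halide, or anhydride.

CO: ketone, 1 C=O (running total 1).
CH(CONH2): amide, 1 C=O (running total 2).
CH2COOCH2: ester, 1 C=O (running total 3).
CH(NHCOCH3): amide, 1 C=O (running total 4).
CO: ketone, 1 C=O (running total 5).
CH(COCH3): ketone, 1 C=O (running total 6).
CH(COOH): carboxylic acid, 1 C=O (running total 7).

7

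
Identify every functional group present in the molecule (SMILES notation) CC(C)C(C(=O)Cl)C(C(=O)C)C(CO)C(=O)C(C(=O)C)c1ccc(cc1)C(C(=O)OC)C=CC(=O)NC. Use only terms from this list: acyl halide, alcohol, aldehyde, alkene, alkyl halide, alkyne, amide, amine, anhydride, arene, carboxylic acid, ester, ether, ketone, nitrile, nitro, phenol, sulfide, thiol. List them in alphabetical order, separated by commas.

acyl halide, alcohol, alkene, amide, arene, ester, ketone

Reading the structure from left to right:
  CH(COCl): pendant –C(=O)X: carbonyl C bonded to C and halogen → acyl halide.
  CH(COCH3): pendant –COCH3: carbonyl C bonded to two carbons → ketone.
  CH(CH2OH): pendant –CH2OH on an sp³ backbone C → alcohol.
  CO: –C(=O)– with carbon on both sides → ketone.
  CH(COCH3): pendant –COCH3: carbonyl C bonded to two carbons → ketone.
  C6H4: para-disubstituted benzene ring → arene.
  CH(COOCH3): pendant –COOCH3: carbonyl C bonded to C and –OCH3 → ester.
  CH=CH: C=C double bond → alkene.
  CONHCH3: –C(=O)NHCH3: carbonyl C bonded to C and to N → amide (the N is not an amine).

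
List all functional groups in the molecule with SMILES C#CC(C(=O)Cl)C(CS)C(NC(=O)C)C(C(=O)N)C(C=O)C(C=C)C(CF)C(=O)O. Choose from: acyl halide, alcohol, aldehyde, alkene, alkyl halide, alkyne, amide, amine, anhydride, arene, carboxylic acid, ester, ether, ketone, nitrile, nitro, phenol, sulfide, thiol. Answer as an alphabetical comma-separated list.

acyl halide, aldehyde, alkene, alkyl halide, alkyne, amide, carboxylic acid, thiol

Taking each segment in turn:
  HC≡C: C≡C triple bond → alkyne.
  CH(COCl): pendant –C(=O)X: carbonyl C bonded to C and halogen → acyl halide.
  CH(CH2SH): pendant –CH2SH → thiol.
  CH(NHCOCH3): pendant –NHC(=O)CH3: N bonded to a carbonyl → amide (not amine).
  CH(CONH2): pendant –CONH2: carbonyl C bonded to C and N → amide.
  CH(CHO): pendant –CHO: carbonyl C bonded to C and H → aldehyde.
  CH(CH=CH2): pendant –CH=CH2: C=C double bond → alkene.
  CH(CH2F): pendant –CH2X: halogen on sp³ carbon → alkyl halide.
  COOH: –COOH: carbonyl C bonded to –OH and C → carboxylic acid (the –OH is not a separate alcohol).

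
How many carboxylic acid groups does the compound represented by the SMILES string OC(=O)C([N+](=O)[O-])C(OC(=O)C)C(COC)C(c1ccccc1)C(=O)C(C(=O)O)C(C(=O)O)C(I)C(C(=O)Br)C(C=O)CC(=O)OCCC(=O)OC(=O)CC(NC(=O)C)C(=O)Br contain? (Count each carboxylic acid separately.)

Working along the chain:
  HOOC: –COOH: carbonyl C bonded to –OH and C → carboxylic acid (the –OH is not a separate alcohol).
  CH(NO2): –NO2 on an sp³ carbon → nitro (the N=O is not a carbonyl).
  CH(OCOCH3): pendant –OC(=O)CH3: an acyloxy group → ester.
  CH(CH2OCH3): pendant –CH2OCH3: C–O–C linkage → ether.
  CH(C6H5): pendant –C6H5: benzene ring → arene.
  CO: –C(=O)– with carbon on both sides → ketone.
  CH(COOH): pendant –COOH: carbonyl C bonded to C and –OH → carboxylic acid.
  CH(COOH): pendant –COOH: carbonyl C bonded to C and –OH → carboxylic acid.
  CH(I): halogen on an sp³ carbon → alkyl halide.
  CH(COBr): pendant –C(=O)X: carbonyl C bonded to C and halogen → acyl halide.
  CH(CHO): pendant –CHO: carbonyl C bonded to C and H → aldehyde.
  CH2COOCH2: –C(=O)–O–C with C on the carbonyl side → ester.
  CH2CO-O-COCH2: two acyl groups sharing one oxygen, –C(=O)–O–C(=O)– → anhydride.
  CH(NHCOCH3): pendant –NHC(=O)CH3: N bonded to a carbonyl → amide (not amine).
  COBr: –C(=O)Br: carbonyl C bonded to C and to a halogen → acyl halide (not alkyl halide).
Carboxylic acid appears at: HOOC, CH(COOH), CH(COOH) → 3.

3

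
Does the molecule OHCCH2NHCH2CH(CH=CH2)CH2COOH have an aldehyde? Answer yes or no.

yes

Reading the structure from left to right:
  OHC: terminal –CHO: carbonyl C bonded to H and C → aldehyde.
  CH2NHCH2: C–N–C with sp³ carbons and no adjacent C=O → amine (secondary).
  CH(CH=CH2): pendant –CH=CH2: C=C double bond → alkene.
  COOH: –COOH: carbonyl C bonded to –OH and C → carboxylic acid (the –OH is not a separate alcohol).
The OHC segment supplies the aldehyde: terminal –CHO: carbonyl C bonded to H and C → aldehyde.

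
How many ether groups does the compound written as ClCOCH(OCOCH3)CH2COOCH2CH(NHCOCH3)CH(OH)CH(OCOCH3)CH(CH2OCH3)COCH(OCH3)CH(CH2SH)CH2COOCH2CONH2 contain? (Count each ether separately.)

–C(=O)Cl: carbonyl C bonded to C and to a halogen → acyl halide (not alkyl halide).
pendant –OC(=O)CH3: an acyloxy group → ester.
–C(=O)–O–C with C on the carbonyl side → ester.
pendant –NHC(=O)CH3: N bonded to a carbonyl → amide (not amine).
–OH on an sp³ carbon → alcohol (secondary).
pendant –OC(=O)CH3: an acyloxy group → ester.
pendant –CH2OCH3: C–O–C linkage → ether.
–C(=O)– with carbon on both sides → ketone.
pendant –OCH3: C–O–C with sp³ C, no adjacent C=O → ether.
pendant –CH2SH → thiol.
–C(=O)–O–C with C on the carbonyl side → ester.
–C(=O)NH2: carbonyl C bonded to C and to N → amide (the N is not a separate amine).
Ether appears at: CH(CH2OCH3), CH(OCH3) → 2.

2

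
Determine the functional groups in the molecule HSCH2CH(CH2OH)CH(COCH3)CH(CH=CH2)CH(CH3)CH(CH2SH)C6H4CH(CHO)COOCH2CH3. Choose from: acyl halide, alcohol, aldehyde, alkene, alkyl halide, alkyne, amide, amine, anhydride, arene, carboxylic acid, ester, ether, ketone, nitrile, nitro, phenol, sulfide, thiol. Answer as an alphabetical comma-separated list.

Reading the structure from left to right:
  HSCH2: –SH on an sp³ carbon → thiol.
  CH(CH2OH): pendant –CH2OH on an sp³ backbone C → alcohol.
  CH(COCH3): pendant –COCH3: carbonyl C bonded to two carbons → ketone.
  CH(CH=CH2): pendant –CH=CH2: C=C double bond → alkene.
  CH(CH2SH): pendant –CH2SH → thiol.
  C6H4: para-disubstituted benzene ring → arene.
  CH(CHO): pendant –CHO: carbonyl C bonded to C and H → aldehyde.
  COOCH2CH3: –C(=O)OCH2CH3: carbonyl C bonded to C and to –OEt → ester.

alcohol, aldehyde, alkene, arene, ester, ketone, thiol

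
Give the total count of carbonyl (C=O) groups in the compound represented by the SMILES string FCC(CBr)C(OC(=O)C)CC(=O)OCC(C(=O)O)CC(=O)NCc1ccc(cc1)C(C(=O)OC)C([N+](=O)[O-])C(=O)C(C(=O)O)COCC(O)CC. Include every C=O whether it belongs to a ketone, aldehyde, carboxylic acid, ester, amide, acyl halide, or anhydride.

7

CH(OCOCH3): ester, 1 C=O (running total 1).
CH2COOCH2: ester, 1 C=O (running total 2).
CH(COOH): carboxylic acid, 1 C=O (running total 3).
CH2CONHCH2: amide, 1 C=O (running total 4).
CH(COOCH3): ester, 1 C=O (running total 5).
CO: ketone, 1 C=O (running total 6).
CH(COOH): carboxylic acid, 1 C=O (running total 7).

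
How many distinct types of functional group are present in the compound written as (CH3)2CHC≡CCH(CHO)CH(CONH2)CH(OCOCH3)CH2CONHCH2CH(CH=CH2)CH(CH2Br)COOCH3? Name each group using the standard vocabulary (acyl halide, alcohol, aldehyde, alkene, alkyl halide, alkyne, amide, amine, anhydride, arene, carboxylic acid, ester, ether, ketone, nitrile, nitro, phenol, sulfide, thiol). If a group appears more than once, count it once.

Taking each segment in turn:
  C≡C: C≡C triple bond → alkyne.
  CH(CHO): pendant –CHO: carbonyl C bonded to C and H → aldehyde.
  CH(CONH2): pendant –CONH2: carbonyl C bonded to C and N → amide.
  CH(OCOCH3): pendant –OC(=O)CH3: an acyloxy group → ester.
  CH2CONHCH2: –C(=O)–N– linkage → amide (the N is not an amine).
  CH(CH=CH2): pendant –CH=CH2: C=C double bond → alkene.
  CH(CH2Br): pendant –CH2X: halogen on sp³ carbon → alkyl halide.
  COOCH3: –C(=O)OCH3: carbonyl C bonded to C and to –OCH3 → ester (not ketone + ether).
Distinct types present: aldehyde, alkene, alkyl halide, alkyne, amide, ester.

6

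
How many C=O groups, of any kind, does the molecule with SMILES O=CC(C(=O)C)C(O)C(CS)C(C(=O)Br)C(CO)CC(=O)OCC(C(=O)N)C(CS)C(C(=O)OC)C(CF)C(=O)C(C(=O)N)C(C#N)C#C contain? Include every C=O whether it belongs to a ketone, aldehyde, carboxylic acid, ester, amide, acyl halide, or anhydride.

OHC: aldehyde, 1 C=O (running total 1).
CH(COCH3): ketone, 1 C=O (running total 2).
CH(COBr): acyl halide, 1 C=O (running total 3).
CH2COOCH2: ester, 1 C=O (running total 4).
CH(CONH2): amide, 1 C=O (running total 5).
CH(COOCH3): ester, 1 C=O (running total 6).
CO: ketone, 1 C=O (running total 7).
CH(CONH2): amide, 1 C=O (running total 8).

8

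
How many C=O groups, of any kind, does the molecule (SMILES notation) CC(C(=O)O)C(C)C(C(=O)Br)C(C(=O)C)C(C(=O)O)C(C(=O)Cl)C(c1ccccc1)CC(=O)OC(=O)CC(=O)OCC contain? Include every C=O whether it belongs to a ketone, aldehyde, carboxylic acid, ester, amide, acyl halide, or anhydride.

8

CH(COOH): carboxylic acid, 1 C=O (running total 1).
CH(COBr): acyl halide, 1 C=O (running total 2).
CH(COCH3): ketone, 1 C=O (running total 3).
CH(COOH): carboxylic acid, 1 C=O (running total 4).
CH(COCl): acyl halide, 1 C=O (running total 5).
CH2CO-O-COCH2: anhydride, 2 C=O (running total 7).
COOCH2CH3: ester, 1 C=O (running total 8).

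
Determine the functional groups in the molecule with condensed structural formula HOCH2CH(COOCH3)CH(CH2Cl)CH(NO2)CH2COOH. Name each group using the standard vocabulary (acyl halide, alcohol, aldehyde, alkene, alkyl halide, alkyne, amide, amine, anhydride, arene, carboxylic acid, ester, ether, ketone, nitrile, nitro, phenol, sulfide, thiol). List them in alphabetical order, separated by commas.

alcohol, alkyl halide, carboxylic acid, ester, nitro

Working along the chain:
  HOCH2: HO– on an sp³ carbon → alcohol.
  CH(COOCH3): pendant –COOCH3: carbonyl C bonded to C and –OCH3 → ester.
  CH(CH2Cl): pendant –CH2X: halogen on sp³ carbon → alkyl halide.
  CH(NO2): –NO2 on an sp³ carbon → nitro (the N=O is not a carbonyl).
  COOH: –COOH: carbonyl C bonded to –OH and C → carboxylic acid (the –OH is not a separate alcohol).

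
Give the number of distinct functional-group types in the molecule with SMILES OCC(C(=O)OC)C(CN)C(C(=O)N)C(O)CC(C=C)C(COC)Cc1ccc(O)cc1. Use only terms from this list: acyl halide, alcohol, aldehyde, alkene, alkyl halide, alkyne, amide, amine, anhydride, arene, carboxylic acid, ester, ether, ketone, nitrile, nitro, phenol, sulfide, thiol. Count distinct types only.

8

Reading the structure from left to right:
  HOCH2: HO– on an sp³ carbon → alcohol.
  CH(COOCH3): pendant –COOCH3: carbonyl C bonded to C and –OCH3 → ester.
  CH(CH2NH2): pendant –CH2NH2: N on sp³ C, no adjacent C=O → amine.
  CH(CONH2): pendant –CONH2: carbonyl C bonded to C and N → amide.
  CH(OH): –OH on an sp³ carbon → alcohol (secondary).
  CH(CH=CH2): pendant –CH=CH2: C=C double bond → alkene.
  CH(CH2OCH3): pendant –CH2OCH3: C–O–C linkage → ether.
  C6H4OH: –OH attached directly to an aromatic ring → phenol (not alcohol); the ring itself is an arene.
Distinct types present: alcohol, alkene, amide, amine, arene, ester, ether, phenol.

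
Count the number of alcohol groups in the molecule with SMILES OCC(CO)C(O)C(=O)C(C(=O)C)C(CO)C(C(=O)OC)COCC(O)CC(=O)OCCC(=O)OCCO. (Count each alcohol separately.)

HO– on an sp³ carbon → alcohol.
pendant –CH2OH on an sp³ backbone C → alcohol.
–OH on an sp³ carbon → alcohol (secondary).
–C(=O)– with carbon on both sides → ketone.
pendant –COCH3: carbonyl C bonded to two carbons → ketone.
pendant –CH2OH on an sp³ backbone C → alcohol.
pendant –COOCH3: carbonyl C bonded to C and –OCH3 → ester.
C–O–C with sp³ carbons on both sides and no adjacent C=O → ether.
–OH on an sp³ carbon → alcohol (secondary).
–C(=O)–O–C with C on the carbonyl side → ester.
–C(=O)–O–C with C on the carbonyl side → ester.
–OH on an sp³ carbon → alcohol.
Alcohol appears at: HOCH2, CH(CH2OH), CH(OH), CH(CH2OH), CH(OH), CH2OH → 6.

6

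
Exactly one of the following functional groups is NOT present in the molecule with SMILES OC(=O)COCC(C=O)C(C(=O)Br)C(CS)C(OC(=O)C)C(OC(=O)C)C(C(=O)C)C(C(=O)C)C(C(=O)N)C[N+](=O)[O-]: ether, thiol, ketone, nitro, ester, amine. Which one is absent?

amine

ether: present (CH2OCH2 — C–O–C with sp³ carbons on both sides and no adjacent C=O → ether).
thiol: present (CH(CH2SH) — pendant –CH2SH → thiol).
nitro: present (CH2NO2 — –NO2 on carbon → nitro group).
ketone: present (CH(COCH3) — pendant –COCH3: carbonyl C bonded to two carbons → ketone).
ester: present (CH(OCOCH3) — pendant –OC(=O)CH3: an acyloxy group → ester).
amine: absent. In CH(CONH2), the nitrogen is bonded directly to a carbonyl carbon, making it part of an amide, not a free amine.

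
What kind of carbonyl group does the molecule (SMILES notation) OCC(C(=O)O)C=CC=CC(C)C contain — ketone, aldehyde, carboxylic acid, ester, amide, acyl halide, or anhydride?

carboxylic acid

The carbonyl is in the CH(COOH) segment: pendant –COOH: carbonyl C bonded to C and –OH → carboxylic acid.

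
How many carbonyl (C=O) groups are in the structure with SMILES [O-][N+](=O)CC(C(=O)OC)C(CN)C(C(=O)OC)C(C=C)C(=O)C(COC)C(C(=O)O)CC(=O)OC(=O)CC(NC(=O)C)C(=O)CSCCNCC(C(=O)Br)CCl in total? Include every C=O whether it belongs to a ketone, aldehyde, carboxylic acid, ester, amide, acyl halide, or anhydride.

CH(COOCH3): ester, 1 C=O (running total 1).
CH(COOCH3): ester, 1 C=O (running total 2).
CO: ketone, 1 C=O (running total 3).
CH(COOH): carboxylic acid, 1 C=O (running total 4).
CH2CO-O-COCH2: anhydride, 2 C=O (running total 6).
CH(NHCOCH3): amide, 1 C=O (running total 7).
CO: ketone, 1 C=O (running total 8).
CH(COBr): acyl halide, 1 C=O (running total 9).

9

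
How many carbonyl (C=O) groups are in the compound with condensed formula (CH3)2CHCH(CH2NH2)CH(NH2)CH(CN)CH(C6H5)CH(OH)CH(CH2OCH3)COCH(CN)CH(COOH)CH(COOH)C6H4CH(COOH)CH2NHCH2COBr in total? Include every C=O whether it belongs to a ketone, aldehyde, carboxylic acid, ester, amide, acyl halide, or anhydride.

5

CO: ketone, 1 C=O (running total 1).
CH(COOH): carboxylic acid, 1 C=O (running total 2).
CH(COOH): carboxylic acid, 1 C=O (running total 3).
CH(COOH): carboxylic acid, 1 C=O (running total 4).
COBr: acyl halide, 1 C=O (running total 5).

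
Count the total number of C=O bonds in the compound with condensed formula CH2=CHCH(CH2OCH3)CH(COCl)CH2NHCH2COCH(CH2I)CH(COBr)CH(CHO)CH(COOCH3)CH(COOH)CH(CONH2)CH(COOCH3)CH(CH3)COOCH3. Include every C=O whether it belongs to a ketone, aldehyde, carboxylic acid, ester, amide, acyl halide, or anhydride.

CH(COCl): acyl halide, 1 C=O (running total 1).
CO: ketone, 1 C=O (running total 2).
CH(COBr): acyl halide, 1 C=O (running total 3).
CH(CHO): aldehyde, 1 C=O (running total 4).
CH(COOCH3): ester, 1 C=O (running total 5).
CH(COOH): carboxylic acid, 1 C=O (running total 6).
CH(CONH2): amide, 1 C=O (running total 7).
CH(COOCH3): ester, 1 C=O (running total 8).
COOCH3: ester, 1 C=O (running total 9).

9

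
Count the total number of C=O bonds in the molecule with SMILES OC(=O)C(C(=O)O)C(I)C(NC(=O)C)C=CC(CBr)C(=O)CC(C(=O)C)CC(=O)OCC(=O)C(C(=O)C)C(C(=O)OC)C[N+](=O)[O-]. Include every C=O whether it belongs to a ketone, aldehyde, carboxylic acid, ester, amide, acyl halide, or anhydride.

9

HOOC: carboxylic acid, 1 C=O (running total 1).
CH(COOH): carboxylic acid, 1 C=O (running total 2).
CH(NHCOCH3): amide, 1 C=O (running total 3).
CO: ketone, 1 C=O (running total 4).
CH(COCH3): ketone, 1 C=O (running total 5).
CH2COOCH2: ester, 1 C=O (running total 6).
CO: ketone, 1 C=O (running total 7).
CH(COCH3): ketone, 1 C=O (running total 8).
CH(COOCH3): ester, 1 C=O (running total 9).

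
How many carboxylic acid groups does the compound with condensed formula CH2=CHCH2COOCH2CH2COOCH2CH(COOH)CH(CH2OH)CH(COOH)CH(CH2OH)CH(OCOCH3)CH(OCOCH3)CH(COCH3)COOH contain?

Reading the structure from left to right:
  CH2=CH: C=C double bond → alkene.
  CH2COOCH2: –C(=O)–O–C with C on the carbonyl side → ester.
  CH2COOCH2: –C(=O)–O–C with C on the carbonyl side → ester.
  CH(COOH): pendant –COOH: carbonyl C bonded to C and –OH → carboxylic acid.
  CH(CH2OH): pendant –CH2OH on an sp³ backbone C → alcohol.
  CH(COOH): pendant –COOH: carbonyl C bonded to C and –OH → carboxylic acid.
  CH(CH2OH): pendant –CH2OH on an sp³ backbone C → alcohol.
  CH(OCOCH3): pendant –OC(=O)CH3: an acyloxy group → ester.
  CH(OCOCH3): pendant –OC(=O)CH3: an acyloxy group → ester.
  CH(COCH3): pendant –COCH3: carbonyl C bonded to two carbons → ketone.
  COOH: –COOH: carbonyl C bonded to –OH and C → carboxylic acid (the –OH is not a separate alcohol).
Carboxylic acid appears at: CH(COOH), CH(COOH), COOH → 3.

3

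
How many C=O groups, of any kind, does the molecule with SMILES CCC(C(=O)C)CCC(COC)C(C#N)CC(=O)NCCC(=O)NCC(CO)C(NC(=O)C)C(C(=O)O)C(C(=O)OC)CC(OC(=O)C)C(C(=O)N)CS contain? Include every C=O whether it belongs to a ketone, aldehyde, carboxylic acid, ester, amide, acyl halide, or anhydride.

CH(COCH3): ketone, 1 C=O (running total 1).
CH2CONHCH2: amide, 1 C=O (running total 2).
CH2CONHCH2: amide, 1 C=O (running total 3).
CH(NHCOCH3): amide, 1 C=O (running total 4).
CH(COOH): carboxylic acid, 1 C=O (running total 5).
CH(COOCH3): ester, 1 C=O (running total 6).
CH(OCOCH3): ester, 1 C=O (running total 7).
CH(CONH2): amide, 1 C=O (running total 8).

8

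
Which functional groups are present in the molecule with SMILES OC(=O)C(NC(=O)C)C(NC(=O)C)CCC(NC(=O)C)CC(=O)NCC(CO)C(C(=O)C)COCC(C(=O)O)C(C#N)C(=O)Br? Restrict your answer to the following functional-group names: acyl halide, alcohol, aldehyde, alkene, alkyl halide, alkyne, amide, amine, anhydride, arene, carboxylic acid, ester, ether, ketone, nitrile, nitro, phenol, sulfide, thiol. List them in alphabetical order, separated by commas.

acyl halide, alcohol, amide, carboxylic acid, ether, ketone, nitrile

–COOH: carbonyl C bonded to –OH and C → carboxylic acid (the –OH is not a separate alcohol).
pendant –NHC(=O)CH3: N bonded to a carbonyl → amide (not amine).
pendant –NHC(=O)CH3: N bonded to a carbonyl → amide (not amine).
pendant –NHC(=O)CH3: N bonded to a carbonyl → amide (not amine).
–C(=O)–N– linkage → amide (the N is not an amine).
pendant –CH2OH on an sp³ backbone C → alcohol.
pendant –COCH3: carbonyl C bonded to two carbons → ketone.
C–O–C with sp³ carbons on both sides and no adjacent C=O → ether.
pendant –COOH: carbonyl C bonded to C and –OH → carboxylic acid.
pendant –C≡N: nitrile.
–C(=O)Br: carbonyl C bonded to C and to a halogen → acyl halide (not alkyl halide).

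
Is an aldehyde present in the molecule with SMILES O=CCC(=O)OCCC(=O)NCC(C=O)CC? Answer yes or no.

Working along the chain:
  OHC: terminal –CHO: carbonyl C bonded to H and C → aldehyde.
  CH2COOCH2: –C(=O)–O–C with C on the carbonyl side → ester.
  CH2CONHCH2: –C(=O)–N– linkage → amide (the N is not an amine).
  CH(CHO): pendant –CHO: carbonyl C bonded to C and H → aldehyde.
The OHC segment supplies the aldehyde: terminal –CHO: carbonyl C bonded to H and C → aldehyde.

yes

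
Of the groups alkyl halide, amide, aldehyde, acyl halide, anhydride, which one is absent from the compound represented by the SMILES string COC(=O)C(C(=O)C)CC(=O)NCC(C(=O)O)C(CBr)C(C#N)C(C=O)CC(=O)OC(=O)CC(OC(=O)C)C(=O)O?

aldehyde: present (CH(CHO) — pendant –CHO: carbonyl C bonded to C and H → aldehyde).
alkyl halide: present (CH(CH2Br) — pendant –CH2X: halogen on sp³ carbon → alkyl halide).
amide: present (CH2CONHCH2 — –C(=O)–N– linkage → amide (the N is not an amine)).
anhydride: present (CH2CO-O-COCH2 — two acyl groups sharing one oxygen, –C(=O)–O–C(=O)– → anhydride).
acyl halide: no segment matches this pattern.

acyl halide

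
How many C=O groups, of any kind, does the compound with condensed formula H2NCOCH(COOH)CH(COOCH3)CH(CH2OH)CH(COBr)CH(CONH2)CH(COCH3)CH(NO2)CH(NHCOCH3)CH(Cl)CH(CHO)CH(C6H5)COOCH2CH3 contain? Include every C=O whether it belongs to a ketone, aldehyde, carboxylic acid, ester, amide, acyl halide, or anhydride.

9

H2NCO: amide, 1 C=O (running total 1).
CH(COOH): carboxylic acid, 1 C=O (running total 2).
CH(COOCH3): ester, 1 C=O (running total 3).
CH(COBr): acyl halide, 1 C=O (running total 4).
CH(CONH2): amide, 1 C=O (running total 5).
CH(COCH3): ketone, 1 C=O (running total 6).
CH(NHCOCH3): amide, 1 C=O (running total 7).
CH(CHO): aldehyde, 1 C=O (running total 8).
COOCH2CH3: ester, 1 C=O (running total 9).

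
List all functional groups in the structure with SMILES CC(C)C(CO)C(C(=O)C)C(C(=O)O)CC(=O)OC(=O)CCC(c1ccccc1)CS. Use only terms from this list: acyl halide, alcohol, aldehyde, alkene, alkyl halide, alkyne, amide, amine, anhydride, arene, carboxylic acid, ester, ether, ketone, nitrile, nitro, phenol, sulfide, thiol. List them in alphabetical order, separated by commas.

Taking each segment in turn:
  CH(CH2OH): pendant –CH2OH on an sp³ backbone C → alcohol.
  CH(COCH3): pendant –COCH3: carbonyl C bonded to two carbons → ketone.
  CH(COOH): pendant –COOH: carbonyl C bonded to C and –OH → carboxylic acid.
  CH2CO-O-COCH2: two acyl groups sharing one oxygen, –C(=O)–O–C(=O)– → anhydride.
  CH(C6H5): pendant –C6H5: benzene ring → arene.
  CH2SH: –SH on an sp³ carbon → thiol.

alcohol, anhydride, arene, carboxylic acid, ketone, thiol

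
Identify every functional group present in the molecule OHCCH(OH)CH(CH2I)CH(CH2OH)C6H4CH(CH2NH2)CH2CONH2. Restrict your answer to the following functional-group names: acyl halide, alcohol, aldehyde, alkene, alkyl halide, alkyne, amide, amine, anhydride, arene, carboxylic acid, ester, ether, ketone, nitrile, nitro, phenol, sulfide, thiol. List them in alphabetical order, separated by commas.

alcohol, aldehyde, alkyl halide, amide, amine, arene

terminal –CHO: carbonyl C bonded to H and C → aldehyde.
–OH on an sp³ carbon → alcohol (secondary).
pendant –CH2X: halogen on sp³ carbon → alkyl halide.
pendant –CH2OH on an sp³ backbone C → alcohol.
para-disubstituted benzene ring → arene.
pendant –CH2NH2: N on sp³ C, no adjacent C=O → amine.
–C(=O)NH2: carbonyl C bonded to C and to N → amide (the N is not a separate amine).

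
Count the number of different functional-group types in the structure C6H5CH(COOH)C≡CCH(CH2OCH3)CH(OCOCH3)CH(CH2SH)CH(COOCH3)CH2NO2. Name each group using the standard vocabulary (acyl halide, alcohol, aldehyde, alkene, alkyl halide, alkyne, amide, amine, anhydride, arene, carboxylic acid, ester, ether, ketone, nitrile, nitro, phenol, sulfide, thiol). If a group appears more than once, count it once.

7

Taking each segment in turn:
  C6H5: C6H5– phenyl ring → arene.
  CH(COOH): pendant –COOH: carbonyl C bonded to C and –OH → carboxylic acid.
  C≡C: C≡C triple bond → alkyne.
  CH(CH2OCH3): pendant –CH2OCH3: C–O–C linkage → ether.
  CH(OCOCH3): pendant –OC(=O)CH3: an acyloxy group → ester.
  CH(CH2SH): pendant –CH2SH → thiol.
  CH(COOCH3): pendant –COOCH3: carbonyl C bonded to C and –OCH3 → ester.
  CH2NO2: –NO2 on carbon → nitro group.
Distinct types present: alkyne, arene, carboxylic acid, ester, ether, nitro, thiol.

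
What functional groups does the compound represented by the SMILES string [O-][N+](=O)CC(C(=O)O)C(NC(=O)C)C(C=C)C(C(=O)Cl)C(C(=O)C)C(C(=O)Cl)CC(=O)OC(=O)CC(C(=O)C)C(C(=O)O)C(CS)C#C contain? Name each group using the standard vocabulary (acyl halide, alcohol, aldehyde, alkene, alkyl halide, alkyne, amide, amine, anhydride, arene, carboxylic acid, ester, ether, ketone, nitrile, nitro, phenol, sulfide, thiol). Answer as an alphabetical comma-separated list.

–NO2 on carbon → nitro group.
pendant –COOH: carbonyl C bonded to C and –OH → carboxylic acid.
pendant –NHC(=O)CH3: N bonded to a carbonyl → amide (not amine).
pendant –CH=CH2: C=C double bond → alkene.
pendant –C(=O)X: carbonyl C bonded to C and halogen → acyl halide.
pendant –COCH3: carbonyl C bonded to two carbons → ketone.
pendant –C(=O)X: carbonyl C bonded to C and halogen → acyl halide.
two acyl groups sharing one oxygen, –C(=O)–O–C(=O)– → anhydride.
pendant –COCH3: carbonyl C bonded to two carbons → ketone.
pendant –COOH: carbonyl C bonded to C and –OH → carboxylic acid.
pendant –CH2SH → thiol.
C≡C triple bond → alkyne.

acyl halide, alkene, alkyne, amide, anhydride, carboxylic acid, ketone, nitro, thiol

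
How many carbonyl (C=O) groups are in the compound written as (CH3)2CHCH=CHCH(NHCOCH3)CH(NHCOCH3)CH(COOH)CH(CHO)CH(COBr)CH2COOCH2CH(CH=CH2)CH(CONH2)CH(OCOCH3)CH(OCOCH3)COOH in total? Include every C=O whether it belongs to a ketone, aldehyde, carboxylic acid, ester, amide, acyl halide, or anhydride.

10

CH(NHCOCH3): amide, 1 C=O (running total 1).
CH(NHCOCH3): amide, 1 C=O (running total 2).
CH(COOH): carboxylic acid, 1 C=O (running total 3).
CH(CHO): aldehyde, 1 C=O (running total 4).
CH(COBr): acyl halide, 1 C=O (running total 5).
CH2COOCH2: ester, 1 C=O (running total 6).
CH(CONH2): amide, 1 C=O (running total 7).
CH(OCOCH3): ester, 1 C=O (running total 8).
CH(OCOCH3): ester, 1 C=O (running total 9).
COOH: carboxylic acid, 1 C=O (running total 10).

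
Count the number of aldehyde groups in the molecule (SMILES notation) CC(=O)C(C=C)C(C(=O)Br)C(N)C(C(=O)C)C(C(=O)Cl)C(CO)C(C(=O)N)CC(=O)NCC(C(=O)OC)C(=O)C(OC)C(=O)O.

–C(=O)– with carbon on both sides → ketone.
pendant –CH=CH2: C=C double bond → alkene.
pendant –C(=O)X: carbonyl C bonded to C and halogen → acyl halide.
–NH2 on an sp³ carbon with no adjacent C=O → amine.
pendant –COCH3: carbonyl C bonded to two carbons → ketone.
pendant –C(=O)X: carbonyl C bonded to C and halogen → acyl halide.
pendant –CH2OH on an sp³ backbone C → alcohol.
pendant –CONH2: carbonyl C bonded to C and N → amide.
–C(=O)–N– linkage → amide (the N is not an amine).
pendant –COOCH3: carbonyl C bonded to C and –OCH3 → ester.
–C(=O)– with carbon on both sides → ketone.
pendant –OCH3: C–O–C with sp³ C, no adjacent C=O → ether.
–COOH: carbonyl C bonded to –OH and C → carboxylic acid (the –OH is not a separate alcohol).
No segment is a aldehyde: CO is ketone, not aldehyde; CH(COBr) is acyl halide, not aldehyde; CH(COCH3) is ketone, not aldehyde. → 0.

0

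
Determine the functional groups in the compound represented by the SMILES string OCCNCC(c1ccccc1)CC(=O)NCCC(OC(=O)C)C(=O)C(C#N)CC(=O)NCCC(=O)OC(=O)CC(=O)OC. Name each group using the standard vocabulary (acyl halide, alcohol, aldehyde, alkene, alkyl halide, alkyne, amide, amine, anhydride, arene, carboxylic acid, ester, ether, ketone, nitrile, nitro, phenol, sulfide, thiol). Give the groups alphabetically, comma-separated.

HO– on an sp³ carbon → alcohol.
C–N–C with sp³ carbons and no adjacent C=O → amine (secondary).
pendant –C6H5: benzene ring → arene.
–C(=O)–N– linkage → amide (the N is not an amine).
pendant –OC(=O)CH3: an acyloxy group → ester.
–C(=O)– with carbon on both sides → ketone.
pendant –C≡N: nitrile.
–C(=O)–N– linkage → amide (the N is not an amine).
two acyl groups sharing one oxygen, –C(=O)–O–C(=O)– → anhydride.
–C(=O)OCH3: carbonyl C bonded to C and to –OCH3 → ester (not ketone + ether).

alcohol, amide, amine, anhydride, arene, ester, ketone, nitrile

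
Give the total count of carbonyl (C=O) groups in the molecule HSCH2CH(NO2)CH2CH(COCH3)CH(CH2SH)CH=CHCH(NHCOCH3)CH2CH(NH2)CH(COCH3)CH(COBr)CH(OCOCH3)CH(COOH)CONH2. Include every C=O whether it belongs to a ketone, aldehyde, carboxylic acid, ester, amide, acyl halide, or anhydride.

7

CH(COCH3): ketone, 1 C=O (running total 1).
CH(NHCOCH3): amide, 1 C=O (running total 2).
CH(COCH3): ketone, 1 C=O (running total 3).
CH(COBr): acyl halide, 1 C=O (running total 4).
CH(OCOCH3): ester, 1 C=O (running total 5).
CH(COOH): carboxylic acid, 1 C=O (running total 6).
CONH2: amide, 1 C=O (running total 7).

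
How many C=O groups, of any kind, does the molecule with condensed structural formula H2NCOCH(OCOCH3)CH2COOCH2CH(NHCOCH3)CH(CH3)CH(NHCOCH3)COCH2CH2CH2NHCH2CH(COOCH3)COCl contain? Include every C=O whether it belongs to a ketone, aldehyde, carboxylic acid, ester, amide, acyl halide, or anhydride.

8

H2NCO: amide, 1 C=O (running total 1).
CH(OCOCH3): ester, 1 C=O (running total 2).
CH2COOCH2: ester, 1 C=O (running total 3).
CH(NHCOCH3): amide, 1 C=O (running total 4).
CH(NHCOCH3): amide, 1 C=O (running total 5).
CO: ketone, 1 C=O (running total 6).
CH(COOCH3): ester, 1 C=O (running total 7).
COCl: acyl halide, 1 C=O (running total 8).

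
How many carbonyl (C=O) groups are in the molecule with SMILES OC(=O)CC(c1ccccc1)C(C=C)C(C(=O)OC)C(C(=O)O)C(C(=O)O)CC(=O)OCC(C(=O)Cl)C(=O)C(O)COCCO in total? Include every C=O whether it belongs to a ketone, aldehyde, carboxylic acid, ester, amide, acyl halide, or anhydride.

7

HOOC: carboxylic acid, 1 C=O (running total 1).
CH(COOCH3): ester, 1 C=O (running total 2).
CH(COOH): carboxylic acid, 1 C=O (running total 3).
CH(COOH): carboxylic acid, 1 C=O (running total 4).
CH2COOCH2: ester, 1 C=O (running total 5).
CH(COCl): acyl halide, 1 C=O (running total 6).
CO: ketone, 1 C=O (running total 7).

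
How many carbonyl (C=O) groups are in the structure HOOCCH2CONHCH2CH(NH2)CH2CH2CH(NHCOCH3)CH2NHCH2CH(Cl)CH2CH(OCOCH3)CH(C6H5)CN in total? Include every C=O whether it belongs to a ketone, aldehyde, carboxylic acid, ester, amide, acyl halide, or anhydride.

4

HOOC: carboxylic acid, 1 C=O (running total 1).
CH2CONHCH2: amide, 1 C=O (running total 2).
CH(NHCOCH3): amide, 1 C=O (running total 3).
CH(OCOCH3): ester, 1 C=O (running total 4).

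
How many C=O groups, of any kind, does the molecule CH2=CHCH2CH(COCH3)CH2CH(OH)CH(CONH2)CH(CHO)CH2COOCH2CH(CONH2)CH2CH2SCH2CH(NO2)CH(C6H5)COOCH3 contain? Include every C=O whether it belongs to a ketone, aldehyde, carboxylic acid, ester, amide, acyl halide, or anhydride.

6

CH(COCH3): ketone, 1 C=O (running total 1).
CH(CONH2): amide, 1 C=O (running total 2).
CH(CHO): aldehyde, 1 C=O (running total 3).
CH2COOCH2: ester, 1 C=O (running total 4).
CH(CONH2): amide, 1 C=O (running total 5).
COOCH3: ester, 1 C=O (running total 6).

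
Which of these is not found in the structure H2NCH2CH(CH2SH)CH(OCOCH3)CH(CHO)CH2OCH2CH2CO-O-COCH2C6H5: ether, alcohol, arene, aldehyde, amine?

aldehyde: present (CH(CHO) — pendant –CHO: carbonyl C bonded to C and H → aldehyde).
arene: present (C6H5 — –C6H5 phenyl ring → arene).
ether: present (CH2OCH2 — C–O–C with sp³ carbons on both sides and no adjacent C=O → ether).
amine: present (H2NCH2 — –NH2 on an sp³ carbon with no adjacent C=O → amine).
alcohol: no segment matches this pattern.

alcohol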